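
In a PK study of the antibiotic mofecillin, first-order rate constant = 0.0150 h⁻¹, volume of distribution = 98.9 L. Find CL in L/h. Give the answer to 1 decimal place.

CL = k × Vd = 0.0150 × 98.9 = 1.484 L/h

1.5 L/h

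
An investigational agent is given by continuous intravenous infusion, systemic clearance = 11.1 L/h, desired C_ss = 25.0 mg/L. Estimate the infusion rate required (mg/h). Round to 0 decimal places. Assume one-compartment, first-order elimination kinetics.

At steady state, infusion rate R₀ = Css × CL = 25.0 × 11.10 = 277.5 mg/h

278 mg/h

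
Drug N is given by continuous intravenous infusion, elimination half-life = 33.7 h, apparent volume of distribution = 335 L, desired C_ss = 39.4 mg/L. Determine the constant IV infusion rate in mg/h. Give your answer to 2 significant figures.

k = ln2 / t½ = 0.693147 / 33.7 = 0.02057 h⁻¹
CL = k × Vd = 0.02057 × 335 = 6.891 L/h
At steady state, infusion rate R₀ = Css × CL = 39.4 × 6.891 = 271.5 mg/h

270 mg/h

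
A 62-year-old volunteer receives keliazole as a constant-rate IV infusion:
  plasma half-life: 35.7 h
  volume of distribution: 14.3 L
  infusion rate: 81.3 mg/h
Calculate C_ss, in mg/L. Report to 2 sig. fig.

k = ln2 / t½ = 0.693147 / 35.7 = 0.01942 h⁻¹
CL = k × Vd = 0.01942 × 14.3 = 0.2777 L/h
At steady state Css = R₀ / CL = 81.3 / 0.2777 = 292.8 mg/L

290 mg/L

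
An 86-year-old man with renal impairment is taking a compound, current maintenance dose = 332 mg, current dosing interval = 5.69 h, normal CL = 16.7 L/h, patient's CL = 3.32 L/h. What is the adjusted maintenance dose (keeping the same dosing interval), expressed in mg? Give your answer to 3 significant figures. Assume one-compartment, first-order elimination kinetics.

To keep the same average steady-state level, dosing rate must scale with clearance.
CL ratio = 3.32 / 16.7 = 0.1988
New dose (same interval) = 332 × 0.1988 = 66.00 mg

66.0 mg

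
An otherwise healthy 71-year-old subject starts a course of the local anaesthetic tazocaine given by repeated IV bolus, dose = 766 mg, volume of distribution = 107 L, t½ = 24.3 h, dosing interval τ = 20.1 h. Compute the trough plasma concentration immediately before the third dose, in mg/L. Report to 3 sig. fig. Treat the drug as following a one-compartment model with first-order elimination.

C₀ per dose = Dose / Vd = 766 / 107 = 7.159 mg/L
k = ln2 / t½ = 0.693147 / 24.3 = 0.02852 h⁻¹
Fraction remaining after one interval: r = e^(−kτ) = e^(−0.02852 × 20.1) = 0.5637
Before dose 3, 2 doses have been given (aged 1τ, 2τ).
C_trough = C₀ × (r + r²) = 7.159 × (0.5637 + 0.3178) = 6.311 mg/L

6.31 mg/L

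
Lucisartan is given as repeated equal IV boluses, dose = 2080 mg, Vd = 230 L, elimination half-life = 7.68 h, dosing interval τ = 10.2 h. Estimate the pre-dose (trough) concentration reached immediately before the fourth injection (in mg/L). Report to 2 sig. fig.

5.6 mg/L

C₀ per dose = Dose / Vd = 2080 / 230 = 9.043 mg/L
k = ln2 / t½ = 0.693147 / 7.68 = 0.09025 h⁻¹
Fraction remaining after one interval: r = e^(−kτ) = e^(−0.09025 × 10.2) = 0.3983
Before dose 4, 3 doses have been given (aged 1τ, 2τ, 3τ).
C_trough = C₀ × (r + r² + … + r^3) = C₀ × r(1−r^3)/(1−r)
        = 9.043 × 0.3983 × (1 − 0.06319) / (1 − 0.3983) = 5.608 mg/L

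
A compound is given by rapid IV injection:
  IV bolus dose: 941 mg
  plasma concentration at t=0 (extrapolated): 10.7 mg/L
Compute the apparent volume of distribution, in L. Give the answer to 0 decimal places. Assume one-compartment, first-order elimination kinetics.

Vd = Dose / C₀ = 941.0 / 10.7 = 87.94 L

88 L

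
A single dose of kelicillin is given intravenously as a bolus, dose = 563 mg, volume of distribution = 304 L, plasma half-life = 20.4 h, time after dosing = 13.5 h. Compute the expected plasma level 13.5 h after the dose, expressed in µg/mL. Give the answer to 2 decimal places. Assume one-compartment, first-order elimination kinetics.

C₀ = Dose / Vd = 563.0 / 304 = 1.852 mg/L
k = ln2 / t½ = 0.693147 / 20.4 = 0.03398 h⁻¹
C = C₀ · e^(−k·t) = 1.852 × e^(−0.03398 × 13.5)
  = 1.852 × 0.6321 = 1.171 mg/L
(1.171 mg/L = 1.171 µg/mL)

1.17 µg/mL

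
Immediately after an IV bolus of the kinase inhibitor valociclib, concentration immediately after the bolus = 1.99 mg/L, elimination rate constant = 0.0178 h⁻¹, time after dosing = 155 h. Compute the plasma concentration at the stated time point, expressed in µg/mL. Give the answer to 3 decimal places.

0.126 µg/mL

C = C₀ · e^(−k·t) = 1.990 × e^(−0.01780 × 155)
  = 1.990 × 0.06336 = 0.1261 mg/L
(0.1261 mg/L = 0.1261 µg/mL)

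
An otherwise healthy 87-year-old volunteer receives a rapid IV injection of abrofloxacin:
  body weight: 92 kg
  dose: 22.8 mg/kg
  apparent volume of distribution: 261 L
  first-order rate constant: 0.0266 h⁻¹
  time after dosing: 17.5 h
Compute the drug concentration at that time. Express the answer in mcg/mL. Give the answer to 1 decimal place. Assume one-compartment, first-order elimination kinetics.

Total dose = 22.8 × 92 = 2098 mg
C₀ = Dose / Vd = 2098 / 261 = 8.038 mg/L
C = C₀ · e^(−k·t) = 8.038 × e^(−0.02660 × 17.5)
  = 8.038 × 0.6278 = 5.046 mg/L
(5.046 mg/L = 5.046 mcg/mL)

5.0 mcg/mL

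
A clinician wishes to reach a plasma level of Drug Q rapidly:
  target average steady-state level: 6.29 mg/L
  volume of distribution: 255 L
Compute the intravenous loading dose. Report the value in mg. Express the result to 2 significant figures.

LD = Css × Vd = 6.29 × 255 = 1604 mg

1600 mg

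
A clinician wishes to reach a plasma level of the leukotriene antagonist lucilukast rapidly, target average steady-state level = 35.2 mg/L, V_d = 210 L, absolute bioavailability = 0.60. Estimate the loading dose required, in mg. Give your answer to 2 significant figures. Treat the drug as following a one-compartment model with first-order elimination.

12000 mg

LD = Css × Vd / F = 35.2 × 210 / 0.60 = 12320 mg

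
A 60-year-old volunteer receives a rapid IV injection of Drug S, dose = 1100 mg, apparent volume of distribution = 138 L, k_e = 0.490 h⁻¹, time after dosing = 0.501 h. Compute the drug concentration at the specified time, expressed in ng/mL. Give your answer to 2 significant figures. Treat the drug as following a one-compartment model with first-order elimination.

C₀ = Dose / Vd = 1100 / 138 = 7.971 mg/L
C = C₀ · e^(−k·t) = 7.971 × e^(−0.4900 × 0.501)
  = 7.971 × 0.7823 = 6.236 mg/L
Convert: 6.236 mg/L × 1000 = 6236 ng/mL

6200 ng/mL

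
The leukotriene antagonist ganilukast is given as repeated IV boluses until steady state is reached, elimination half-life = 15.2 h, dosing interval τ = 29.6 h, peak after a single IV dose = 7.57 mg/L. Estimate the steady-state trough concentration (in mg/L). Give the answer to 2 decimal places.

2.65 mg/L

k = ln2 / t½ = 0.693147 / 15.2 = 0.04560 h⁻¹
e^(−kτ) = e^(−0.04560 × 29.6) = 0.2593
Accumulation ratio R = 1 / (1 − e^(−kτ)) = 1 / (1 − 0.2593) = 1.350
Steady-state trough = C₀ × R × e^(−kτ) = 7.57 × 1.350 × 0.2593 = 2.650 mg/L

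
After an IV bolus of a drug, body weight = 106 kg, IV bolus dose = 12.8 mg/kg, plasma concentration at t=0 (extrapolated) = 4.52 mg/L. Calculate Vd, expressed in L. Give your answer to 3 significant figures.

Dose = 12.8 × 106 = 1357 mg
Vd = Dose / C₀ = 1357 / 4.52 = 300.2 L

300 L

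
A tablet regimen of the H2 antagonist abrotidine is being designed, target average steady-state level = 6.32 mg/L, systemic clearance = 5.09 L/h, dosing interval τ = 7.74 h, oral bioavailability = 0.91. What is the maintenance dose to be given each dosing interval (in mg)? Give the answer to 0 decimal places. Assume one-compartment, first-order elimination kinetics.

At steady state, F × (Dose/τ) = Css × CL.
Dose = Css × CL × τ / F = 6.32 × 5.090 × 7.74 / 0.91 = 273.6 mg

274 mg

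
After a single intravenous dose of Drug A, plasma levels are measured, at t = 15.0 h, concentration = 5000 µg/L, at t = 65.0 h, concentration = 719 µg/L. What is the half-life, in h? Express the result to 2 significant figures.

18 h

k = ln(C₁/C₂) / (t₂ − t₁) = ln(5000/719) / (65.0 − 15.0)
  = 1.939 / 50.00 = 0.03878 h⁻¹
t½ = ln2 / k = 0.693147 / 0.03878 = 17.87 h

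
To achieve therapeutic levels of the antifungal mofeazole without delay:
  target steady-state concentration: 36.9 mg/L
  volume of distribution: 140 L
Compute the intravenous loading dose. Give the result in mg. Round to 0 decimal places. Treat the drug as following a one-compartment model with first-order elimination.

5166 mg

LD = Css × Vd = 36.9 × 140 = 5166 mg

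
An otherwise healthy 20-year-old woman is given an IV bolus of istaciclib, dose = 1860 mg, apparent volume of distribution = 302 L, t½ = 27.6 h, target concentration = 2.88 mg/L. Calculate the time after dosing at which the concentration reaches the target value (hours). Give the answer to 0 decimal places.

30 h

C₀ = Dose / Vd = 1860 / 302 = 6.159 mg/L
k = ln2 / t½ = 0.693147 / 27.6 = 0.02511 h⁻¹
t = ln(C₀ / C) / k = ln(6.159 / 2.88) / 0.02511
  = ln(2.139) / 0.02511 = 0.7603 / 0.02511 = 30.28 h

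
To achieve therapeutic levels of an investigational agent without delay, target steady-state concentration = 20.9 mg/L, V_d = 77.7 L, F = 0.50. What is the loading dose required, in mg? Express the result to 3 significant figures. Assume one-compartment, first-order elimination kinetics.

3250 mg

LD = Css × Vd / F = 20.9 × 77.7 / 0.50 = 3248 mg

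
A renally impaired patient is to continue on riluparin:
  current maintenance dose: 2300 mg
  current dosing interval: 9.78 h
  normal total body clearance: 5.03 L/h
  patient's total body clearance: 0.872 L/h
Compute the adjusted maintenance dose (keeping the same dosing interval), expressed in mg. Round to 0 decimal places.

To keep the same average steady-state level, dosing rate must scale with clearance.
CL ratio = 0.872 / 5.03 = 0.1734
New dose (same interval) = 2300 × 0.1734 = 398.8 mg

399 mg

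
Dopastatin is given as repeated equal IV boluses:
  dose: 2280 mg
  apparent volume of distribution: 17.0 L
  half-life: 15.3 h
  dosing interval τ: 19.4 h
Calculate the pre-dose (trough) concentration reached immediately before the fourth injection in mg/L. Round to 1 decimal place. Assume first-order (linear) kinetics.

C₀ per dose = Dose / Vd = 2280 / 17.0 = 134.1 mg/L
k = ln2 / t½ = 0.693147 / 15.3 = 0.04530 h⁻¹
Fraction remaining after one interval: r = e^(−kτ) = e^(−0.04530 × 19.4) = 0.4153
Before dose 4, 3 doses have been given (aged 1τ, 2τ, 3τ).
C_trough = C₀ × (r + r² + … + r^3) = C₀ × r(1−r^3)/(1−r)
        = 134.1 × 0.4153 × (1 − 0.07163) / (1 − 0.4153) = 88.43 mg/L

88.4 mg/L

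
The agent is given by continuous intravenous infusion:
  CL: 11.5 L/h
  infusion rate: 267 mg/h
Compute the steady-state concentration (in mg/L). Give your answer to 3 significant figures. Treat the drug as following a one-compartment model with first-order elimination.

At steady state Css = R₀ / CL = 267 / 11.50 = 23.22 mg/L

23.2 mg/L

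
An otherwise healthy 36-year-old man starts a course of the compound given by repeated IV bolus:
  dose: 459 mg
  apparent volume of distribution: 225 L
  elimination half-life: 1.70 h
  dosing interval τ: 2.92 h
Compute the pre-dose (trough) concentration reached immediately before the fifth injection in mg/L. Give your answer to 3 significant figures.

0.884 mg/L

C₀ per dose = Dose / Vd = 459 / 225 = 2.040 mg/L
k = ln2 / t½ = 0.693147 / 1.70 = 0.4077 h⁻¹
Fraction remaining after one interval: r = e^(−kτ) = e^(−0.4077 × 2.92) = 0.3041
Before dose 5, 4 doses have been given (aged 1τ, 2τ, 3τ, 4τ).
C_trough = C₀ × (r + r² + … + r^4) = C₀ × r(1−r^4)/(1−r)
        = 2.040 × 0.3041 × (1 − 0.008552) / (1 − 0.3041) = 0.8838 mg/L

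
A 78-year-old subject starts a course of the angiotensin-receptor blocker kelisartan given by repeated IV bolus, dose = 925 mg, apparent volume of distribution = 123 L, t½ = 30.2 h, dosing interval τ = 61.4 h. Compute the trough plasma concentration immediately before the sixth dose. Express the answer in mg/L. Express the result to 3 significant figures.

C₀ per dose = Dose / Vd = 925 / 123 = 7.520 mg/L
k = ln2 / t½ = 0.693147 / 30.2 = 0.02295 h⁻¹
Fraction remaining after one interval: r = e^(−kτ) = e^(−0.02295 × 61.4) = 0.2444
Before dose 6, 5 doses have been given (aged 1τ, 2τ, 3τ, 4τ, 5τ).
C_trough = C₀ × (r + r² + … + r^5) = C₀ × r(1−r^5)/(1−r)
        = 7.520 × 0.2444 × (1 − 0.0008720) / (1 − 0.2444) = 2.430 mg/L

2.43 mg/L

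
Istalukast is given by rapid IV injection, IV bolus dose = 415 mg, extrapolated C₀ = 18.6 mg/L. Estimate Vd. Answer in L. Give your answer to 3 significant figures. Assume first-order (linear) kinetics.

Vd = Dose / C₀ = 415.0 / 18.6 = 22.31 L

22.3 L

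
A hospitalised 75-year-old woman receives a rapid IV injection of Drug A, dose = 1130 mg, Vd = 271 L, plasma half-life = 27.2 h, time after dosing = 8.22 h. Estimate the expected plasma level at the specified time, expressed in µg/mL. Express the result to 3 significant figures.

C₀ = Dose / Vd = 1130 / 271 = 4.170 mg/L
k = ln2 / t½ = 0.693147 / 27.2 = 0.02548 h⁻¹
C = C₀ · e^(−k·t) = 4.170 × e^(−0.02548 × 8.22)
  = 4.170 × 0.8110 = 3.382 mg/L
(3.382 mg/L = 3.382 µg/mL)

3.38 µg/mL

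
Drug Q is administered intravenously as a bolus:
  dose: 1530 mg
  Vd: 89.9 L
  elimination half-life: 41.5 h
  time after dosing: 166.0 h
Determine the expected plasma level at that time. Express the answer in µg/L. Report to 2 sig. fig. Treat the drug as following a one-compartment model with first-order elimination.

C₀ = Dose / Vd = 1530 / 89.9 = 17.02 mg/L
k = ln2 / t½ = 0.693147 / 41.5 = 0.01670 h⁻¹
t / t½ = 166.0 / 41.5 = 4 half-lives
C = C₀ × (1/2)^4 = 17.02 × 0.06250 = 1.064 mg/L
Convert: 1.064 mg/L × 1000 = 1064 µg/L

1100 µg/L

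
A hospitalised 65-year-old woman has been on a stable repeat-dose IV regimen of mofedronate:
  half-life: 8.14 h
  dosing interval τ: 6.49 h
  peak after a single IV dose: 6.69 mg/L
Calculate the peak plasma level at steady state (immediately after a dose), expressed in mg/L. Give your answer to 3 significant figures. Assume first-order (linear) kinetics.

k = ln2 / t½ = 0.693147 / 8.14 = 0.08515 h⁻¹
e^(−kτ) = e^(−0.08515 × 6.49) = 0.5754
Accumulation ratio R = 1 / (1 − e^(−kτ)) = 1 / (1 − 0.5754) = 2.355
Steady-state peak = C₀ × R = 6.69 × 2.355 = 15.75 mg/L

15.8 mg/L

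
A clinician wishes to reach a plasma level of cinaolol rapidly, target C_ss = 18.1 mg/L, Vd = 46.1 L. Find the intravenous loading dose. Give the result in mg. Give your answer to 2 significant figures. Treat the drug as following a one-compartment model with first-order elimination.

LD = Css × Vd = 18.1 × 46.1 = 834.4 mg

830 mg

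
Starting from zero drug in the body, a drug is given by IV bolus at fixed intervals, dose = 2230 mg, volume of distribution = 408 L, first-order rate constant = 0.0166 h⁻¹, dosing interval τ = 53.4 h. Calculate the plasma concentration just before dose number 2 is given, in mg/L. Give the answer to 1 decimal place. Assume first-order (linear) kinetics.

2.3 mg/L

C₀ per dose = Dose / Vd = 2230 / 408 = 5.466 mg/L
Fraction remaining after one interval: r = e^(−kτ) = e^(−0.01660 × 53.4) = 0.4121
Before dose 2, 1 dose has been given (aged 1τ).
C_trough = C₀ × r = 5.466 × 0.4121 = 2.253 mg/L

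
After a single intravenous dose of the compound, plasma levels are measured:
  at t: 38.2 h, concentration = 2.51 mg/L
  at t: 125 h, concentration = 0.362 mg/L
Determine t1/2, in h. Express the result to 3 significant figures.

k = ln(C₁/C₂) / (t₂ − t₁) = ln(2.51/0.362) / (125 − 38.2)
  = 1.936 / 86.80 = 0.02230 h⁻¹
t½ = ln2 / k = 0.693147 / 0.02230 = 31.08 h

31.1 h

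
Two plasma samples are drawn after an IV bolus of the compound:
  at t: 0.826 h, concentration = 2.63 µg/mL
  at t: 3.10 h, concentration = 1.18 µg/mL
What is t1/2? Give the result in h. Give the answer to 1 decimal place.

k = ln(C₁/C₂) / (t₂ − t₁) = ln(2.63/1.18) / (3.10 − 0.826)
  = 0.8015 / 2.274 = 0.3525 h⁻¹
t½ = ln2 / k = 0.693147 / 0.3525 = 1.966 h

2.0 h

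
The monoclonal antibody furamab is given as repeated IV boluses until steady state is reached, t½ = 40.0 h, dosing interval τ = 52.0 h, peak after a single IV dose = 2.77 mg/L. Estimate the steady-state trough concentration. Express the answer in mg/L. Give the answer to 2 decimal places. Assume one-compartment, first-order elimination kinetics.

k = ln2 / t½ = 0.693147 / 40.0 = 0.01733 h⁻¹
e^(−kτ) = e^(−0.01733 × 52.0) = 0.4061
Accumulation ratio R = 1 / (1 − e^(−kτ)) = 1 / (1 − 0.4061) = 1.684
Steady-state trough = C₀ × R × e^(−kτ) = 2.77 × 1.684 × 0.4061 = 1.894 mg/L

1.89 mg/L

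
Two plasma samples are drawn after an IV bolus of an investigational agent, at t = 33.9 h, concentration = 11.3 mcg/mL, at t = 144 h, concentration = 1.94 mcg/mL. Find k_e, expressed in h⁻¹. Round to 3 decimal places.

k = ln(C₁/C₂) / (t₂ − t₁) = ln(11.3/1.94) / (144 − 33.9)
  = 1.762 / 110.1 = 0.01600 h⁻¹

0.016 h⁻¹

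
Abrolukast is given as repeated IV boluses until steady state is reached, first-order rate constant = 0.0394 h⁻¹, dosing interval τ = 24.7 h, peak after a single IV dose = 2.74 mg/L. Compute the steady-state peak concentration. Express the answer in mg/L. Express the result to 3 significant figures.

e^(−kτ) = e^(−0.03940 × 24.7) = 0.3779
Accumulation ratio R = 1 / (1 − e^(−kτ)) = 1 / (1 − 0.3779) = 1.607
Steady-state peak = C₀ × R = 2.74 × 1.607 = 4.403 mg/L

4.40 mg/L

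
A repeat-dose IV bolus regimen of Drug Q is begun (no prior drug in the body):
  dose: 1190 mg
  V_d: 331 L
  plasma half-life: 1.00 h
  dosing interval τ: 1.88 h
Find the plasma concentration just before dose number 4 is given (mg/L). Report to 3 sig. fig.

1.31 mg/L

C₀ per dose = Dose / Vd = 1190 / 331 = 3.595 mg/L
k = ln2 / t½ = 0.693147 / 1.00 = 0.6931 h⁻¹
Fraction remaining after one interval: r = e^(−kτ) = e^(−0.6931 × 1.88) = 0.2717
Before dose 4, 3 doses have been given (aged 1τ, 2τ, 3τ).
C_trough = C₀ × (r + r² + … + r^3) = C₀ × r(1−r^3)/(1−r)
        = 3.595 × 0.2717 × (1 − 0.02006) / (1 − 0.2717) = 1.314 mg/L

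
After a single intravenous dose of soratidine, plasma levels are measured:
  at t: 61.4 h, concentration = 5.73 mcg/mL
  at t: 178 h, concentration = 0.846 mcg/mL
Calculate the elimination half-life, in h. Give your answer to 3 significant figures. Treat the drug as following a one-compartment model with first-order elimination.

k = ln(C₁/C₂) / (t₂ − t₁) = ln(5.73/0.846) / (178 − 61.4)
  = 1.913 / 116.6 = 0.01641 h⁻¹
t½ = ln2 / k = 0.693147 / 0.01641 = 42.24 h

42.2 h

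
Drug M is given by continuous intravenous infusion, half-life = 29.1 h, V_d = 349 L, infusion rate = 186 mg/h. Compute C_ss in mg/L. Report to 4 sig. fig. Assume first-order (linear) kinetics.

k = ln2 / t½ = 0.693147 / 29.1 = 0.02382 h⁻¹
CL = k × Vd = 0.02382 × 349 = 8.313 L/h
At steady state Css = R₀ / CL = 186 / 8.313 = 22.37 mg/L

22.37 mg/L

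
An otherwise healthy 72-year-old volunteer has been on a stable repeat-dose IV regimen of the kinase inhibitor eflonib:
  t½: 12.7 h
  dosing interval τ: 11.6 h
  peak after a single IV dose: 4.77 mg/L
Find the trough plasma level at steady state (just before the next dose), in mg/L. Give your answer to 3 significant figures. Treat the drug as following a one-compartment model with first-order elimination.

k = ln2 / t½ = 0.693147 / 12.7 = 0.05458 h⁻¹
e^(−kτ) = e^(−0.05458 × 11.6) = 0.5309
Accumulation ratio R = 1 / (1 − e^(−kτ)) = 1 / (1 − 0.5309) = 2.132
Steady-state trough = C₀ × R × e^(−kτ) = 4.77 × 2.132 × 0.5309 = 5.399 mg/L

5.40 mg/L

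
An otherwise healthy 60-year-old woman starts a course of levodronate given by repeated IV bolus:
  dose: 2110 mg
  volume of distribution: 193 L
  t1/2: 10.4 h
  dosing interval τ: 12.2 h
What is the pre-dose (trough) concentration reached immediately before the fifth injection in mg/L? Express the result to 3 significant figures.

C₀ per dose = Dose / Vd = 2110 / 193 = 10.93 mg/L
k = ln2 / t½ = 0.693147 / 10.4 = 0.06665 h⁻¹
Fraction remaining after one interval: r = e^(−kτ) = e^(−0.06665 × 12.2) = 0.4435
Before dose 5, 4 doses have been given (aged 1τ, 2τ, 3τ, 4τ).
C_trough = C₀ × (r + r² + … + r^4) = C₀ × r(1−r^4)/(1−r)
        = 10.93 × 0.4435 × (1 − 0.03869) / (1 − 0.4435) = 8.374 mg/L

8.37 mg/L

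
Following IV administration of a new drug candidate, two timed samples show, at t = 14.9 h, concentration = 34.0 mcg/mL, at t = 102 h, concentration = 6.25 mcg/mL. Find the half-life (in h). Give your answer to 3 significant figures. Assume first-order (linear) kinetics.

35.6 h

k = ln(C₁/C₂) / (t₂ − t₁) = ln(34.0/6.25) / (102 − 14.9)
  = 1.694 / 87.10 = 0.01945 h⁻¹
t½ = ln2 / k = 0.693147 / 0.01945 = 35.64 h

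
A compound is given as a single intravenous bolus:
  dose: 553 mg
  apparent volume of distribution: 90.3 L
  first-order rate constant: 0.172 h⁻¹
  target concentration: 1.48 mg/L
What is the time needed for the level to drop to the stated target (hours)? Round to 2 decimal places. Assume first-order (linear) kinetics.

8.26 h

C₀ = Dose / Vd = 553.0 / 90.3 = 6.124 mg/L
t = ln(C₀ / C) / k = ln(6.124 / 1.48) / 0.1720
  = ln(4.138) / 0.1720 = 1.420 / 0.1720 = 8.256 h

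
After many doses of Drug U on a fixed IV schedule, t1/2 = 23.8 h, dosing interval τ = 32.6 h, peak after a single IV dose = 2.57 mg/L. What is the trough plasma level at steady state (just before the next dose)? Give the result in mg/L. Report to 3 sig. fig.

k = ln2 / t½ = 0.693147 / 23.8 = 0.02912 h⁻¹
e^(−kτ) = e^(−0.02912 × 32.6) = 0.3870
Accumulation ratio R = 1 / (1 − e^(−kτ)) = 1 / (1 − 0.3870) = 1.631
Steady-state trough = C₀ × R × e^(−kτ) = 2.57 × 1.631 × 0.3870 = 1.622 mg/L

1.62 mg/L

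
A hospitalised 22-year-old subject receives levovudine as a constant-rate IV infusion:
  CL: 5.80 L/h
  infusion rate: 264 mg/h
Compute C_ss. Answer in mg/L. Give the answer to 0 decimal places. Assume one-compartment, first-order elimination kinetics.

46 mg/L

At steady state Css = R₀ / CL = 264 / 5.800 = 45.52 mg/L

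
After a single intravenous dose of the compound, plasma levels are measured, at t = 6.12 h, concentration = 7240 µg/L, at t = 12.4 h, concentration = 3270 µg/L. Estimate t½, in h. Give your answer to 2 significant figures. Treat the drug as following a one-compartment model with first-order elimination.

5.5 h

k = ln(C₁/C₂) / (t₂ − t₁) = ln(7240/3270) / (12.4 − 6.12)
  = 0.7948 / 6.280 = 0.1266 h⁻¹
t½ = ln2 / k = 0.693147 / 0.1266 = 5.475 h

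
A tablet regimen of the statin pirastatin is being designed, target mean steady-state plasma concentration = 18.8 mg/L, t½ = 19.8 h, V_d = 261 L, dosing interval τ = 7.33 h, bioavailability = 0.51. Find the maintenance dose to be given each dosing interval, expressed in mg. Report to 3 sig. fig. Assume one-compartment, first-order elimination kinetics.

2470 mg

k = ln2 / t½ = 0.693147 / 19.8 = 0.03501 h⁻¹
CL = k × Vd = 0.03501 × 261 = 9.138 L/h
At steady state, F × (Dose/τ) = Css × CL.
Dose = Css × CL × τ / F = 18.8 × 9.138 × 7.33 / 0.51 = 2469 mg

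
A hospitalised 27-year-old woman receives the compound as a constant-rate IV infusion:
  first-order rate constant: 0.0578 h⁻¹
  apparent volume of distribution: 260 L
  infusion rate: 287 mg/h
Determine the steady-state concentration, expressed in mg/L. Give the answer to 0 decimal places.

19 mg/L

CL = k × Vd = 0.05780 × 260 = 15.03 L/h
At steady state Css = R₀ / CL = 287 / 15.03 = 19.10 mg/L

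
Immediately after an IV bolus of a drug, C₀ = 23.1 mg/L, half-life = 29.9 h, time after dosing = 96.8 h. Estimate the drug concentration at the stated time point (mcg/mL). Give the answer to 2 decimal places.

2.45 mcg/mL

k = ln2 / t½ = 0.693147 / 29.9 = 0.02318 h⁻¹
C = C₀ · e^(−k·t) = 23.10 × e^(−0.02318 × 96.8)
  = 23.10 × 0.1061 = 2.451 mg/L
(2.451 mg/L = 2.451 mcg/mL)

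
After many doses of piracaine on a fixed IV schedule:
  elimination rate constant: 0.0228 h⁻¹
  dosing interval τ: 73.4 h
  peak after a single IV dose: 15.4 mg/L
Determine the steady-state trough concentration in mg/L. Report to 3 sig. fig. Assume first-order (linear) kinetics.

3.56 mg/L

e^(−kτ) = e^(−0.02280 × 73.4) = 0.1876
Accumulation ratio R = 1 / (1 − e^(−kτ)) = 1 / (1 − 0.1876) = 1.231
Steady-state trough = C₀ × R × e^(−kτ) = 15.4 × 1.231 × 0.1876 = 3.556 mg/L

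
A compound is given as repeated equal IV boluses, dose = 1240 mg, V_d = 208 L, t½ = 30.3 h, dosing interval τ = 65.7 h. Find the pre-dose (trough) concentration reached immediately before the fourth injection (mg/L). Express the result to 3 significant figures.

C₀ per dose = Dose / Vd = 1240 / 208 = 5.962 mg/L
k = ln2 / t½ = 0.693147 / 30.3 = 0.02288 h⁻¹
Fraction remaining after one interval: r = e^(−kτ) = e^(−0.02288 × 65.7) = 0.2224
Before dose 4, 3 doses have been given (aged 1τ, 2τ, 3τ).
C_trough = C₀ × (r + r² + … + r^3) = C₀ × r(1−r^3)/(1−r)
        = 5.962 × 0.2224 × (1 − 0.01100) / (1 − 0.2224) = 1.686 mg/L

1.69 mg/L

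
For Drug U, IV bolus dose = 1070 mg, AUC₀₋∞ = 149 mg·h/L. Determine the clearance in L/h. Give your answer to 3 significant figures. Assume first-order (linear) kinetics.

7.18 L/h

CL = Dose / AUC = 1070 / 149 = 7.181 L/h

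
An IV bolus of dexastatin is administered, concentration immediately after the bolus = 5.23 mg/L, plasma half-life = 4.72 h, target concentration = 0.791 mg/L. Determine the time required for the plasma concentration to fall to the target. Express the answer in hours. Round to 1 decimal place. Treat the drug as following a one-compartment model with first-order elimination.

k = ln2 / t½ = 0.693147 / 4.72 = 0.1469 h⁻¹
t = ln(C₀ / C) / k = ln(5.230 / 0.791) / 0.1469
  = ln(6.612) / 0.1469 = 1.889 / 0.1469 = 12.86 h

12.9 h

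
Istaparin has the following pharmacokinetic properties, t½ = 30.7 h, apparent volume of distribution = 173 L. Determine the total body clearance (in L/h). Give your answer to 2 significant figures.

3.9 L/h

k = ln2 / t½ = 0.693147 / 30.7 = 0.02258 h⁻¹
CL = k × Vd = 0.02258 × 173 = 3.906 L/h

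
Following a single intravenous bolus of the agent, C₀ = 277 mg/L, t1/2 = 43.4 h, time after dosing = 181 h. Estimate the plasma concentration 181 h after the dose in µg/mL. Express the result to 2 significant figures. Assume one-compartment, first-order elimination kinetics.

k = ln2 / t½ = 0.693147 / 43.4 = 0.01597 h⁻¹
C = C₀ · e^(−k·t) = 277.0 × e^(−0.01597 × 181)
  = 277.0 × 0.05554 = 15.38 mg/L
(15.38 mg/L = 15.38 µg/mL)

15 µg/mL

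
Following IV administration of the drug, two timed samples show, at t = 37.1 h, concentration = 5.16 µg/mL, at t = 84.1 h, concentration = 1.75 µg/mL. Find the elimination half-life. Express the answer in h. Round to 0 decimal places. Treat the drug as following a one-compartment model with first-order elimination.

k = ln(C₁/C₂) / (t₂ − t₁) = ln(5.16/1.75) / (84.1 − 37.1)
  = 1.081 / 47.00 = 0.02300 h⁻¹
t½ = ln2 / k = 0.693147 / 0.02300 = 30.14 h

30 h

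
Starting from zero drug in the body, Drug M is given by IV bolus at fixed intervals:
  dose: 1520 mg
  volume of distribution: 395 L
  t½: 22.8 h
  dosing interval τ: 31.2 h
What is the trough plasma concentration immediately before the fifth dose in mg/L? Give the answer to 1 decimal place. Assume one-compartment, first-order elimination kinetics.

2.4 mg/L

C₀ per dose = Dose / Vd = 1520 / 395 = 3.848 mg/L
k = ln2 / t½ = 0.693147 / 22.8 = 0.03040 h⁻¹
Fraction remaining after one interval: r = e^(−kτ) = e^(−0.03040 × 31.2) = 0.3873
Before dose 5, 4 doses have been given (aged 1τ, 2τ, 3τ, 4τ).
C_trough = C₀ × (r + r² + … + r^4) = C₀ × r(1−r^4)/(1−r)
        = 3.848 × 0.3873 × (1 − 0.02250) / (1 − 0.3873) = 2.378 mg/L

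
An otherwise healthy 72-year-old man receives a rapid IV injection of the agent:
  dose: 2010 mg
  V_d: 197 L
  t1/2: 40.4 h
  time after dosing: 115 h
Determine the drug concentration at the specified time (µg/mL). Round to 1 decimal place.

C₀ = Dose / Vd = 2010 / 197 = 10.20 mg/L
k = ln2 / t½ = 0.693147 / 40.4 = 0.01716 h⁻¹
C = C₀ · e^(−k·t) = 10.20 × e^(−0.01716 × 115)
  = 10.20 × 0.1390 = 1.418 mg/L
(1.418 mg/L = 1.418 µg/mL)

1.4 µg/mL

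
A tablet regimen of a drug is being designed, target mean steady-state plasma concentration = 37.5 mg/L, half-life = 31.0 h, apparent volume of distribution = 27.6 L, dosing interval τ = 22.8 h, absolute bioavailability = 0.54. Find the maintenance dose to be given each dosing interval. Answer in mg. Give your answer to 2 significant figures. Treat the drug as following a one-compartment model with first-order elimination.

k = ln2 / t½ = 0.693147 / 31.0 = 0.02236 h⁻¹
CL = k × Vd = 0.02236 × 27.6 = 0.6171 L/h
At steady state, F × (Dose/τ) = Css × CL.
Dose = Css × CL × τ / F = 37.5 × 0.6171 × 22.8 / 0.54 = 977.1 mg

980 mg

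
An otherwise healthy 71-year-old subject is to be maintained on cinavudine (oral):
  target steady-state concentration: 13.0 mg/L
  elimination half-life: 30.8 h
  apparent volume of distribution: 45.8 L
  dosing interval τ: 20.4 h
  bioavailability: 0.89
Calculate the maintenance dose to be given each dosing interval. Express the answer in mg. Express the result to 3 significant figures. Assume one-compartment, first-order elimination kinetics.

307 mg

k = ln2 / t½ = 0.693147 / 30.8 = 0.02250 h⁻¹
CL = k × Vd = 0.02250 × 45.8 = 1.031 L/h
At steady state, F × (Dose/τ) = Css × CL.
Dose = Css × CL × τ / F = 13.0 × 1.031 × 20.4 / 0.89 = 307.2 mg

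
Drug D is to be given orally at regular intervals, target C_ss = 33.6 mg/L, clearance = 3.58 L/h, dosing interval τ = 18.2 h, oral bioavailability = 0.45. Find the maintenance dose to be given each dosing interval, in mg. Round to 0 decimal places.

4865 mg

At steady state, F × (Dose/τ) = Css × CL.
Dose = Css × CL × τ / F = 33.6 × 3.580 × 18.2 / 0.45 = 4865 mg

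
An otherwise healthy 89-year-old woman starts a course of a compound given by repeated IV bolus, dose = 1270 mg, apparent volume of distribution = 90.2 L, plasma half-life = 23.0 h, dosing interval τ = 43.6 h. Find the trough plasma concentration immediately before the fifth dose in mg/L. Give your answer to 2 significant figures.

C₀ per dose = Dose / Vd = 1270 / 90.2 = 14.08 mg/L
k = ln2 / t½ = 0.693147 / 23.0 = 0.03014 h⁻¹
Fraction remaining after one interval: r = e^(−kτ) = e^(−0.03014 × 43.6) = 0.2687
Before dose 5, 4 doses have been given (aged 1τ, 2τ, 3τ, 4τ).
C_trough = C₀ × (r + r² + … + r^4) = C₀ × r(1−r^4)/(1−r)
        = 14.08 × 0.2687 × (1 − 0.005213) / (1 − 0.2687) = 5.146 mg/L

5.1 mg/L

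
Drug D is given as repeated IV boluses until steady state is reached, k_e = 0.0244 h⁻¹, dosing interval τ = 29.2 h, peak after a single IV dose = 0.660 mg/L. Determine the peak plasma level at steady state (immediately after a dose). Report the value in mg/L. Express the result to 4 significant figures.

1.295 mg/L

e^(−kτ) = e^(−0.02440 × 29.2) = 0.4904
Accumulation ratio R = 1 / (1 − e^(−kτ)) = 1 / (1 − 0.4904) = 1.962
Steady-state peak = C₀ × R = 0.660 × 1.962 = 1.295 mg/L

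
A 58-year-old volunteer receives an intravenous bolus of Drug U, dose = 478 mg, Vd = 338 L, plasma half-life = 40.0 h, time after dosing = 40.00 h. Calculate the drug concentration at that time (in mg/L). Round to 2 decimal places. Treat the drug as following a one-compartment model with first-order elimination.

C₀ = Dose / Vd = 478.0 / 338 = 1.414 mg/L
k = ln2 / t½ = 0.693147 / 40.0 = 0.01733 h⁻¹
t / t½ = 40.00 / 40.0 = 1 half-lives
C = C₀ × (1/2)^1 = 1.414 × 0.5000 = 0.7070 mg/L

0.71 mg/L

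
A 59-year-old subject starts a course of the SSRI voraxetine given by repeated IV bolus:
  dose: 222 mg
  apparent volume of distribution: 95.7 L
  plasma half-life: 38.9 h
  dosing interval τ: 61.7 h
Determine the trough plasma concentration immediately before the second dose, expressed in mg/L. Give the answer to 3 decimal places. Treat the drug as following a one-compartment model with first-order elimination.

C₀ per dose = Dose / Vd = 222 / 95.7 = 2.320 mg/L
k = ln2 / t½ = 0.693147 / 38.9 = 0.01782 h⁻¹
Fraction remaining after one interval: r = e^(−kτ) = e^(−0.01782 × 61.7) = 0.3330
Before dose 2, 1 dose has been given (aged 1τ).
C_trough = C₀ × r = 2.320 × 0.3330 = 0.7726 mg/L

0.773 mg/L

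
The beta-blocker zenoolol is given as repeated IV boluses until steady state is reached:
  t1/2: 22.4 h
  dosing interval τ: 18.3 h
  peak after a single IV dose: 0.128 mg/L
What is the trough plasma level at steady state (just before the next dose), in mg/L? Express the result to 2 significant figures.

0.17 mg/L

k = ln2 / t½ = 0.693147 / 22.4 = 0.03094 h⁻¹
e^(−kτ) = e^(−0.03094 × 18.3) = 0.5677
Accumulation ratio R = 1 / (1 − e^(−kτ)) = 1 / (1 − 0.5677) = 2.313
Steady-state trough = C₀ × R × e^(−kτ) = 0.128 × 2.313 × 0.5677 = 0.1681 mg/L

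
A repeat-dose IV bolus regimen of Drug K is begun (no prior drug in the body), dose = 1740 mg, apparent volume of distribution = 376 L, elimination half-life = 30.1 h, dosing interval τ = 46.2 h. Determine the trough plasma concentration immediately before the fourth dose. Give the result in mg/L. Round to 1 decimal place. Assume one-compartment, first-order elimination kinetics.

2.3 mg/L

C₀ per dose = Dose / Vd = 1740 / 376 = 4.628 mg/L
k = ln2 / t½ = 0.693147 / 30.1 = 0.02303 h⁻¹
Fraction remaining after one interval: r = e^(−kτ) = e^(−0.02303 × 46.2) = 0.3451
Before dose 4, 3 doses have been given (aged 1τ, 2τ, 3τ).
C_trough = C₀ × (r + r² + … + r^3) = C₀ × r(1−r^3)/(1−r)
        = 4.628 × 0.3451 × (1 − 0.04110) / (1 − 0.3451) = 2.338 mg/L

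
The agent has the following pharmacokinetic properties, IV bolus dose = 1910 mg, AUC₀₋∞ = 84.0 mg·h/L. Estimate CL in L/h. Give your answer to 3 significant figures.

CL = Dose / AUC = 1910 / 84.0 = 22.74 L/h

22.7 L/h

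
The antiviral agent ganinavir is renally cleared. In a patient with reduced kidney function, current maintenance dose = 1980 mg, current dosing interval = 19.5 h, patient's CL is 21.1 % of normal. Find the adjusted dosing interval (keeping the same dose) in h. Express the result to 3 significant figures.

92.4 h

To keep the same average steady-state level, dosing rate must scale with clearance.
CL ratio = 21.1 / 100 = 0.2110
New interval (same dose) = 19.5 / 0.2110 = 92.42 h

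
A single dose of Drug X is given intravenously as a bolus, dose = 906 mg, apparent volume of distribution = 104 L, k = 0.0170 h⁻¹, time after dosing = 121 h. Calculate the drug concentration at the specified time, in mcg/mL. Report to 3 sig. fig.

1.11 mcg/mL

C₀ = Dose / Vd = 906.0 / 104 = 8.712 mg/L
C = C₀ · e^(−k·t) = 8.712 × e^(−0.01700 × 121)
  = 8.712 × 0.1278 = 1.113 mg/L
(1.113 mg/L = 1.113 mcg/mL)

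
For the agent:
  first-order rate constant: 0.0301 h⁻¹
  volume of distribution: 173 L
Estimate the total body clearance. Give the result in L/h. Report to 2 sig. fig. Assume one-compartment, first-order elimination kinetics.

CL = k × Vd = 0.0301 × 173 = 5.207 L/h

5.2 L/h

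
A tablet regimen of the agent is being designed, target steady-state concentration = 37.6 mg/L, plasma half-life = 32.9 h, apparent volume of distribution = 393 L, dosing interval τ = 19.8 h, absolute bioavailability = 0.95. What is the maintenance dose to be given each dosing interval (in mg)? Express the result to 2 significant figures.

k = ln2 / t½ = 0.693147 / 32.9 = 0.02107 h⁻¹
CL = k × Vd = 0.02107 × 393 = 8.281 L/h
At steady state, F × (Dose/τ) = Css × CL.
Dose = Css × CL × τ / F = 37.6 × 8.281 × 19.8 / 0.95 = 6490 mg

6500 mg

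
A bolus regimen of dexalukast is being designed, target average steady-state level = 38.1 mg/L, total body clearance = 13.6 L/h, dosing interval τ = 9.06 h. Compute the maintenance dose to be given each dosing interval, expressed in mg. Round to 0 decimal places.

At steady state, Dose/τ = Css × CL.
Dose = Css × CL × τ = 38.1 × 13.60 × 9.06 = 4695 mg

4695 mg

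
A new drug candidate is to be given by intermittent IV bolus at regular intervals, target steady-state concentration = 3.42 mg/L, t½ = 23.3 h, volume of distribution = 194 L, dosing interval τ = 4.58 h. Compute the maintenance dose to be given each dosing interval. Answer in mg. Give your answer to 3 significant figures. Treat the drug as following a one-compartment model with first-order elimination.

k = ln2 / t½ = 0.693147 / 23.3 = 0.02975 h⁻¹
CL = k × Vd = 0.02975 × 194 = 5.772 L/h
At steady state, Dose/τ = Css × CL.
Dose = Css × CL × τ = 3.42 × 5.772 × 4.58 = 90.41 mg

90.4 mg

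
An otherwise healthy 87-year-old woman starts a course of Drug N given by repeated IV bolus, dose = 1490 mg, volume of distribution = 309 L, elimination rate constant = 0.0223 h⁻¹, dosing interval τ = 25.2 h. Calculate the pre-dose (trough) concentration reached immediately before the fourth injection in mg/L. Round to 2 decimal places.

C₀ per dose = Dose / Vd = 1490 / 309 = 4.822 mg/L
Fraction remaining after one interval: r = e^(−kτ) = e^(−0.02230 × 25.2) = 0.5701
Before dose 4, 3 doses have been given (aged 1τ, 2τ, 3τ).
C_trough = C₀ × (r + r² + … + r^3) = C₀ × r(1−r^3)/(1−r)
        = 4.822 × 0.5701 × (1 − 0.1853) / (1 − 0.5701) = 5.210 mg/L

5.21 mg/L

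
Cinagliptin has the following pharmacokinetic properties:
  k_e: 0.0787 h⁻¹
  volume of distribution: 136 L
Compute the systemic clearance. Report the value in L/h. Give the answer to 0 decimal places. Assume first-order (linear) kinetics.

CL = k × Vd = 0.0787 × 136 = 10.70 L/h

11 L/h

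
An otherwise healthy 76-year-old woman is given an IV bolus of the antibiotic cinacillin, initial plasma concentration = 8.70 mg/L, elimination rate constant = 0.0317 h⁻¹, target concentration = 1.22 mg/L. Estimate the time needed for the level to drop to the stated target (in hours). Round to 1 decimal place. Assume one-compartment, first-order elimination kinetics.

t = ln(C₀ / C) / k = ln(8.700 / 1.22) / 0.03170
  = ln(7.131) / 0.03170 = 1.964 / 0.03170 = 61.96 h

62.0 h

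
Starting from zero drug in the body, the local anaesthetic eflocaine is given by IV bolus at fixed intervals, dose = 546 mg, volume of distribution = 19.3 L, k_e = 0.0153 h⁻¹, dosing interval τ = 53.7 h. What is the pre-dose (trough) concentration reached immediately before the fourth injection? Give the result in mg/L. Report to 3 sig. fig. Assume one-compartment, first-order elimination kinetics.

C₀ per dose = Dose / Vd = 546 / 19.3 = 28.29 mg/L
Fraction remaining after one interval: r = e^(−kτ) = e^(−0.01530 × 53.7) = 0.4397
Before dose 4, 3 doses have been given (aged 1τ, 2τ, 3τ).
C_trough = C₀ × (r + r² + … + r^3) = C₀ × r(1−r^3)/(1−r)
        = 28.29 × 0.4397 × (1 − 0.08501) / (1 − 0.4397) = 20.31 mg/L

20.3 mg/L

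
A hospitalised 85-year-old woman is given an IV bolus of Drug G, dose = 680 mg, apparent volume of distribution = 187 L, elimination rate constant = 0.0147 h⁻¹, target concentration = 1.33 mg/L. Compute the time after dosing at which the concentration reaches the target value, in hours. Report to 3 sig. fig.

C₀ = Dose / Vd = 680.0 / 187 = 3.636 mg/L
t = ln(C₀ / C) / k = ln(3.636 / 1.33) / 0.01470
  = ln(2.734) / 0.01470 = 1.006 / 0.01470 = 68.44 h

68.4 h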